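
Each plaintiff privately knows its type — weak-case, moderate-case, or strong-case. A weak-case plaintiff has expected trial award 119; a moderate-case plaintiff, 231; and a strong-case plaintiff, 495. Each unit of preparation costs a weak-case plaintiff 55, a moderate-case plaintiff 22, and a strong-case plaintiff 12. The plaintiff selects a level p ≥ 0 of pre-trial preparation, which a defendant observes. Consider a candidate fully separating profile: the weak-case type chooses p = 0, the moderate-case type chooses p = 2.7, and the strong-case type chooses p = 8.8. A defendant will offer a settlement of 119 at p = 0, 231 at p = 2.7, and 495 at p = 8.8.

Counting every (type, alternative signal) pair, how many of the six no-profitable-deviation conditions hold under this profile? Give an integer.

5

Moderate-case (own payoff 231 − 22×2.7 = 171.6): to p=0 gives 119 → no gain ✓; to p=8.8 gives 495 − 22×8.8 = 301.4 → profitable ✗.
Strong-case (own payoff 495 − 12×8.8 = 389.4): to p=0 gives 119 → no gain ✓; to p=2.7 gives 231 − 12×2.7 = 198.6 → no gain ✓.
Weak-case (own payoff 119): to p=2.7 gives 231 − 55×2.7 = 82.5 → no gain ✓; to p=8.8 gives 495 − 55×8.8 = 11 → no gain ✓.
5 of the 6 constraints hold; not an equilibrium.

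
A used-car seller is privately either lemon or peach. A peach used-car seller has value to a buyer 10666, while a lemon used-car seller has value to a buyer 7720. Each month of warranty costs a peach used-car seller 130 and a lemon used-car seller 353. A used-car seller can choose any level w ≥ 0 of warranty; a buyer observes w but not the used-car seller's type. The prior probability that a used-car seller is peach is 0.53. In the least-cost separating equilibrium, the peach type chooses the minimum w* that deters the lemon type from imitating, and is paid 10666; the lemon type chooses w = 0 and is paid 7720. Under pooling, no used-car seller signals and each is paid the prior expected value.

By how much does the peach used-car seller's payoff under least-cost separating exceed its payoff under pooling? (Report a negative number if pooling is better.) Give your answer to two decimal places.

299.69

Least-cost separating signal: w* solves 7720 = 10666 − 353·w*, so w* = (10666 − 7720)/353 ≈ 8.3456.
Peach type's separating payoff: 10666 − 130 × w* = 10666 − 130 × (10666 − 7720)/353 = 10666 − 382980/353 ≈ 9581.0708.
Pooling payoff: 0.53 × 10666 + 0.47 × 7720 = 9281.38.
Difference: 9581.0708 − 9281.38 = 299.6908, i.e. 299.69 to two decimal places.
The peach type prefers to separate.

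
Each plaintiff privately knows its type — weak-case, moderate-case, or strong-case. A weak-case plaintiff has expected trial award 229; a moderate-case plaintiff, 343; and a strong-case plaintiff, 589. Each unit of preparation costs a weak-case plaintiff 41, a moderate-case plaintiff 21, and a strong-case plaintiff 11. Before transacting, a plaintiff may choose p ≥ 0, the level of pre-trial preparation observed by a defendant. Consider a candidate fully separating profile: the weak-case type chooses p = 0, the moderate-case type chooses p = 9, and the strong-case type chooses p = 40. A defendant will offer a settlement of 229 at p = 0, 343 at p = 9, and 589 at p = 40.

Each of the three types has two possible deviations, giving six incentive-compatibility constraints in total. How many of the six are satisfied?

3

Moderate-case (own payoff 343 − 21×9 = 154): to p=0 gives 229 → profitable ✗; to p=40 gives 589 − 21×40 = -251 → no gain ✓.
Weak-case (own payoff 229): to p=9 gives 343 − 41×9 = -26 → no gain ✓; to p=40 gives 589 − 41×40 = -1051 → no gain ✓.
Strong-case (own payoff 589 − 11×40 = 149): to p=0 gives 229 → profitable ✗; to p=9 gives 343 − 11×9 = 244 → profitable ✗.
3 of the 6 constraints hold; not an equilibrium.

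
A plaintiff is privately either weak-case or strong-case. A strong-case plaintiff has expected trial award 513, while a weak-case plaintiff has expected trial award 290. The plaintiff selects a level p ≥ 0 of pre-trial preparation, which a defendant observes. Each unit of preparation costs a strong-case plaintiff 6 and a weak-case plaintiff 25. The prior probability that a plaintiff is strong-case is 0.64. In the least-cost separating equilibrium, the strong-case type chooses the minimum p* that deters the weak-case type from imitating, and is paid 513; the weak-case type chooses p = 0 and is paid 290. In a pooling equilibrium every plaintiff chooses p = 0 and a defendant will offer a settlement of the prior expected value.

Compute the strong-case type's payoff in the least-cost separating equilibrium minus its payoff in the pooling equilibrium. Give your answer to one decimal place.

26.8

Least-cost separating signal: p* solves 290 = 513 − 25·p*, so p* = (513 − 290)/25 = 8.92.
Strong-case type's separating payoff: 513 − 6 × p* = 513 − 6 × (513 − 290)/25 = 513 − 1338/25 = 459.48.
Pooling payoff: 0.64 × 513 + 0.36 × 290 = 432.72.
Difference: 459.48 − 432.72 = 26.76, i.e. 26.8 to one decimal place.
The strong-case type prefers to separate.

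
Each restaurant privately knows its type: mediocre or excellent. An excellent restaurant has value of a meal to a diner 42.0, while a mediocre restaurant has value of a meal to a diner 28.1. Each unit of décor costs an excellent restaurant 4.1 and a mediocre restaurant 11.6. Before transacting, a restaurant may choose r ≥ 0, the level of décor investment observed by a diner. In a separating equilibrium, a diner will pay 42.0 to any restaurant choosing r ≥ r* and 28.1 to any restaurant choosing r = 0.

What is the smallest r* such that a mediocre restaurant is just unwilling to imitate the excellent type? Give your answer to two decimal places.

A mediocre restaurant choosing r = 0 receives 28.1.
Imitating at r* instead would pay 42.0 at cost 11.6·r*, netting 42.0 − 11.6·r*.
Indifference: 28.1 = 42.0 − 11.6·r*, so r* = (42.0 − 28.1) / 11.6 ≈ 1.20.
At r* the mediocre type's incentive constraint just binds; the excellent type strictly prefers r* since its per-unit cost is lower.

1.20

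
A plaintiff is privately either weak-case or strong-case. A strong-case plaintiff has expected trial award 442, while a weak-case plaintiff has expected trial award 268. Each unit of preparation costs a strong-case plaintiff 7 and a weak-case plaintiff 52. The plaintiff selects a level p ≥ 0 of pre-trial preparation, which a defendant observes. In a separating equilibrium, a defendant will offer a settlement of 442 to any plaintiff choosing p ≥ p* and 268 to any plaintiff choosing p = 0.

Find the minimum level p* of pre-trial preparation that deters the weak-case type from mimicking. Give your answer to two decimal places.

A weak-case plaintiff choosing p = 0 receives 268.
Imitating at p* instead would pay 442 at cost 52·p*, netting 442 − 52·p*.
Indifference: 268 = 442 − 52·p*, so p* = (442 − 268) / 52 ≈ 3.35.
This is the weak-case type's binding incentive-compatibility constraint; any p ≥ 3.35 sustains separation on that side.

3.35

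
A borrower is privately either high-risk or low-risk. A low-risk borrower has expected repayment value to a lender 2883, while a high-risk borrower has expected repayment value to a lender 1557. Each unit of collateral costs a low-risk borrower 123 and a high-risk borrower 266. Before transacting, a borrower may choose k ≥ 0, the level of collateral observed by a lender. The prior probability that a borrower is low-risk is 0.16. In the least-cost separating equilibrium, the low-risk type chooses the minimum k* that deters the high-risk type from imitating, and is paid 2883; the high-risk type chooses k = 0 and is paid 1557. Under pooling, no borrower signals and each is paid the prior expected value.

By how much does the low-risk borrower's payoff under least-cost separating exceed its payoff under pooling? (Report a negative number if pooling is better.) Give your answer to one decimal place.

Least-cost separating signal: k* solves 1557 = 2883 − 266·k*, so k* = (2883 − 1557)/266 ≈ 4.9850.
Low-risk type's separating payoff: 2883 − 123 × k* = 2883 − 123 × (2883 − 1557)/266 = 2883 − 163098/266 ≈ 2269.850.
Pooling payoff: 0.16 × 2883 + 0.84 × 1557 = 1769.16.
Difference: 2269.850 − 1769.16 = 500.69, i.e. 500.7 to one decimal place.
The low-risk type prefers to separate.

500.7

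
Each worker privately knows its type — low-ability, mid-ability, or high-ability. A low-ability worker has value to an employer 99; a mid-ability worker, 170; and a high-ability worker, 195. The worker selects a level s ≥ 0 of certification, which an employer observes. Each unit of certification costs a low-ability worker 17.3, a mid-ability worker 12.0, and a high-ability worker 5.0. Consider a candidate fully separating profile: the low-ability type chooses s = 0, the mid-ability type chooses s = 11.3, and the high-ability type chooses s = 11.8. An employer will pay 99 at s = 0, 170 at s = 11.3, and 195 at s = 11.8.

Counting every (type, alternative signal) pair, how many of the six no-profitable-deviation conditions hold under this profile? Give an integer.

4

High-ability (own payoff 195 − 5.0×11.8 = 136): to s=0 gives 99 → no gain ✓; to s=11.3 gives 170 − 5.0×11.3 = 113.5 → no gain ✓.
Low-ability (own payoff 99): to s=11.3 gives 170 − 17.3×11.3 = -25.49 → no gain ✓; to s=11.8 gives 195 − 17.3×11.8 = -9.14 → no gain ✓.
Mid-ability (own payoff 170 − 12.0×11.3 = 34.4): to s=0 gives 99 → profitable ✗; to s=11.8 gives 195 − 12.0×11.8 = 53.4 → profitable ✗.
4 of the 6 constraints hold; not an equilibrium.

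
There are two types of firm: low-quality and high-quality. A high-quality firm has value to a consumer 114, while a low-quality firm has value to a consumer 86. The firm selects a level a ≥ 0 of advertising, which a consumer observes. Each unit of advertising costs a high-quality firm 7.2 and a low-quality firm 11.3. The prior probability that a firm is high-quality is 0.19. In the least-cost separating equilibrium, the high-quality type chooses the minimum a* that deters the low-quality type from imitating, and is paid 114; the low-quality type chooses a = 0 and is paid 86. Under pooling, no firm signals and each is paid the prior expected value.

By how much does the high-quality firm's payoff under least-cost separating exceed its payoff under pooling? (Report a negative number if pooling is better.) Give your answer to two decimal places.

4.84

Least-cost separating signal: a* solves 86 = 114 − 11.3·a*, so a* = (114 − 86)/11.3 ≈ 2.4779.
High-quality type's separating payoff: 114 − 7.2 × a* = 114 − 7.2 × (114 − 86)/11.3 = 114 − 201.6/11.3 ≈ 96.1593.
Pooling payoff: 0.19 × 114 + 0.81 × 86 = 91.32.
Difference: 96.1593 − 91.32 = 4.8393, i.e. 4.84 to two decimal places.
The high-quality type prefers to separate.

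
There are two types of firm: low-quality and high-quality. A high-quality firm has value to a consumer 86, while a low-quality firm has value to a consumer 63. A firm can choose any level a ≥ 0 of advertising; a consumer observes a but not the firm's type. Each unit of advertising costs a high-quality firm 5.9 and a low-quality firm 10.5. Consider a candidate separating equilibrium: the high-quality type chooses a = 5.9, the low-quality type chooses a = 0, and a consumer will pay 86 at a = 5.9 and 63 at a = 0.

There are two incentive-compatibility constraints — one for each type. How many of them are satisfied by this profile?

1

High-quality type: signal → 86 − 5.9 × 5.9 = 51.19; deviate to 0 → 63. IC fails (51.19 < 63).
Low-quality type: stay at 0 → 63; mimic → 86 − 10.5 × 5.9 = 24.05. IC holds (63 ≥ 24.05).
1 of 2 constraints hold, so this profile is not an equilibrium.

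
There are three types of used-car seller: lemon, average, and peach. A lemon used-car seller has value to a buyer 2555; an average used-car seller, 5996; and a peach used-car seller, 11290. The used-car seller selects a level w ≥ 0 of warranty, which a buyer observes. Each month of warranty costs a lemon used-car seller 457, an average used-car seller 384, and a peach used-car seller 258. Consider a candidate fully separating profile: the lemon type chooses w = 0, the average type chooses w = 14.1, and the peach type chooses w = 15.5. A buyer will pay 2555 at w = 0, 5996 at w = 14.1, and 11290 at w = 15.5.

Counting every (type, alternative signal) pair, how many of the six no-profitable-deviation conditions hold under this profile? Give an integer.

Average (own payoff 5996 − 384×14.1 = 581.6): to w=0 gives 2555 → profitable ✗; to w=15.5 gives 11290 − 384×15.5 = 5338 → profitable ✗.
Peach (own payoff 11290 − 258×15.5 = 7291): to w=0 gives 2555 → no gain ✓; to w=14.1 gives 5996 − 258×14.1 = 2358.2 → no gain ✓.
Lemon (own payoff 2555): to w=14.1 gives 5996 − 457×14.1 = -447.7 → no gain ✓; to w=15.5 gives 11290 − 457×15.5 = 4206.5 → profitable ✗.
3 of the 6 constraints hold; not an equilibrium.

3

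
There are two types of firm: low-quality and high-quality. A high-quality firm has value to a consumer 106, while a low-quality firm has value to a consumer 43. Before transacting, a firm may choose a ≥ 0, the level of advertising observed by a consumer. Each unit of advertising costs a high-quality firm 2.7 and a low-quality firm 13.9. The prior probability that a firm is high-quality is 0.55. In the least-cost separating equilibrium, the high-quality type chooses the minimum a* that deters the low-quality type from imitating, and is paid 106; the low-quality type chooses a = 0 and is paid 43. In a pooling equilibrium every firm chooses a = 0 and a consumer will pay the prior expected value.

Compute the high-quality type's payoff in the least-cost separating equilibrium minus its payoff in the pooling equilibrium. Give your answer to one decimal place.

Least-cost separating signal: a* solves 43 = 106 − 13.9·a*, so a* = (106 − 43)/13.9 ≈ 4.5324.
High-quality type's separating payoff: 106 − 2.7 × a* = 106 − 2.7 × (106 − 43)/13.9 = 106 − 170.1/13.9 ≈ 93.763.
Pooling payoff: 0.55 × 106 + 0.45 × 43 = 77.65.
Difference: 93.763 − 77.65 = 16.113, i.e. 16.1 to one decimal place.
The high-quality type prefers to separate.

16.1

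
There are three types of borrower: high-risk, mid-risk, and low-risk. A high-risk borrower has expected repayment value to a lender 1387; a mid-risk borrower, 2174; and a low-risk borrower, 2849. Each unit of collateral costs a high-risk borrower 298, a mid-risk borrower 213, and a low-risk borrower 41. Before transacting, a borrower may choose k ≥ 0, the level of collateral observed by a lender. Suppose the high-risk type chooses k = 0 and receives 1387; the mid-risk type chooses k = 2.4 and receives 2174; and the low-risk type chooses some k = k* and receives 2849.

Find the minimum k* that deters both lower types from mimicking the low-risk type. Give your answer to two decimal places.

Mid-risk type (on-path payoff 2174 − 213×2.4 = 1662.8) won't mimic when 1662.8 ≥ 2849 − 213·k*, i.e. k* ≥ 5.57.
High-risk type (on-path payoff 1387) won't mimic when 1387 ≥ 2849 − 298·k*, i.e. k* ≥ 4.91.
Both must hold, so k* = max(4.91, 5.57) = 5.57. The mid-risk type's constraint binds.

5.57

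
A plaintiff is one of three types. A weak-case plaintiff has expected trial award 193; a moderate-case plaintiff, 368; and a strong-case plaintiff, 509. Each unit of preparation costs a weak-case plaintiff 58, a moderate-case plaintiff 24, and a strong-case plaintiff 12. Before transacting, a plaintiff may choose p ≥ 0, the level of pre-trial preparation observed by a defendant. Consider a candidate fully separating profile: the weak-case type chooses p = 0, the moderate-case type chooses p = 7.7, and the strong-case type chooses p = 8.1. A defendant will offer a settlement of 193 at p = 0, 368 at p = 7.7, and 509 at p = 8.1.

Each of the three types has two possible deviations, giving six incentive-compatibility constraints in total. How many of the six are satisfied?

4

Moderate-case (own payoff 368 − 24×7.7 = 183.2): to p=0 gives 193 → profitable ✗; to p=8.1 gives 509 − 24×8.1 = 314.6 → profitable ✗.
Strong-case (own payoff 509 − 12×8.1 = 411.8): to p=0 gives 193 → no gain ✓; to p=7.7 gives 368 − 12×7.7 = 275.6 → no gain ✓.
Weak-case (own payoff 193): to p=7.7 gives 368 − 58×7.7 = -78.6 → no gain ✓; to p=8.1 gives 509 − 58×8.1 = 39.2 → no gain ✓.
4 of the 6 constraints hold; not an equilibrium.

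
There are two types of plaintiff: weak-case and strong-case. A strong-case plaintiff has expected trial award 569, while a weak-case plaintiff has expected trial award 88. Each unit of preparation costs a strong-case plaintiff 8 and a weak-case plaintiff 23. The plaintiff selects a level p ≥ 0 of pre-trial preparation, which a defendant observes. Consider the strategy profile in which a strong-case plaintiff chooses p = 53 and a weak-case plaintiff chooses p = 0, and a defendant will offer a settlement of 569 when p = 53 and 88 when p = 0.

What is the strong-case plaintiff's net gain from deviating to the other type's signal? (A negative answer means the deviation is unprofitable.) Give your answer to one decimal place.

-57.0

Playing p = 53 the strong-case plaintiff receives 569 − 8 × 53 = 145.
Deviating to p = 0 yields 88 instead.
Gain from deviating: 88 − 145 = -57.0.
The gain is negative, so the strong-case type's incentive-compatibility constraint is satisfied.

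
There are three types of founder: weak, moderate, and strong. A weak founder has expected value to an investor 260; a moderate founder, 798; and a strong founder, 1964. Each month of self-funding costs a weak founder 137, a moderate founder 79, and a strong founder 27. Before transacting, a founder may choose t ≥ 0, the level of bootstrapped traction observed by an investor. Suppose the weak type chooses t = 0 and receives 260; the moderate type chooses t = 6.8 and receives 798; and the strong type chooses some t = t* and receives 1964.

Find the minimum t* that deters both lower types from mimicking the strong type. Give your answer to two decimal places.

21.56

Weak type (on-path payoff 260) won't mimic when 260 ≥ 1964 − 137·t*, i.e. t* ≥ 12.44.
Moderate type (on-path payoff 798 − 79×6.8 = 260.8) won't mimic when 260.8 ≥ 1964 − 79·t*, i.e. t* ≥ 21.56.
Both must hold, so t* = max(12.44, 21.56) = 21.56. The moderate type's constraint binds.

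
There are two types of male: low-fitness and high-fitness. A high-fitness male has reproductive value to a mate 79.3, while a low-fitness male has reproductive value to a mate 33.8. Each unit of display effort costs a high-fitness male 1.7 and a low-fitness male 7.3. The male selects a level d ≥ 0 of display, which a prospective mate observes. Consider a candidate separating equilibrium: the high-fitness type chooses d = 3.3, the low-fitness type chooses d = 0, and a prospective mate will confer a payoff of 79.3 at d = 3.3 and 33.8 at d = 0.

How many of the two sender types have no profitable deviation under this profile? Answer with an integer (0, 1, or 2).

1

High-fitness type: signal → 79.3 − 1.7 × 3.3 = 73.69; deviate to 0 → 33.8. IC holds (73.69 ≥ 33.8).
Low-fitness type: stay at 0 → 33.8; mimic → 79.3 − 7.3 × 3.3 = 55.21. IC fails (33.8 < 55.21).
1 of 2 constraints hold, so this profile is not an equilibrium.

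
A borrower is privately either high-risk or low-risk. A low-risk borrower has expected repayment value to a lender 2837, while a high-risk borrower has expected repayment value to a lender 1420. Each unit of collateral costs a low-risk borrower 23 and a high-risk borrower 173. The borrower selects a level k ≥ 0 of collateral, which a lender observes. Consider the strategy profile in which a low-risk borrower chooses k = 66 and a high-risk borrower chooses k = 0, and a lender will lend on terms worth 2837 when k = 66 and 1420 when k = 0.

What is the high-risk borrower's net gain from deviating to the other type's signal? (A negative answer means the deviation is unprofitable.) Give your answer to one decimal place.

-10001.0

Playing k = 0 the high-risk borrower receives 1420.
Deviating to k = 66 brings payment 2837 at cost 173 × 66 = 11418, netting -8581.
Gain from deviating: -8581 − 1420 = -10001.0.
The gain is negative, so the high-risk type's incentive-compatibility constraint is satisfied.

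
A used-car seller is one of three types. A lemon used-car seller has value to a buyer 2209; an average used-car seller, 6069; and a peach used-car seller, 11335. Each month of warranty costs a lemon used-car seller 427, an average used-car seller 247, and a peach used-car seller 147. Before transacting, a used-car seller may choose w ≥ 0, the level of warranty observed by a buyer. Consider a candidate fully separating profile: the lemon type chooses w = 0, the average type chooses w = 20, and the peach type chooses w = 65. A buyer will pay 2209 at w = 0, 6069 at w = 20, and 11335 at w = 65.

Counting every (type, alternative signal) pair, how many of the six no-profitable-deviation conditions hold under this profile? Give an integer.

3

Average (own payoff 6069 − 247×20 = 1129): to w=0 gives 2209 → profitable ✗; to w=65 gives 11335 − 247×65 = -4720 → no gain ✓.
Peach (own payoff 11335 − 147×65 = 1780): to w=0 gives 2209 → profitable ✗; to w=20 gives 6069 − 147×20 = 3129 → profitable ✗.
Lemon (own payoff 2209): to w=20 gives 6069 − 427×20 = -2471 → no gain ✓; to w=65 gives 11335 − 427×65 = -16420 → no gain ✓.
3 of the 6 constraints hold; not an equilibrium.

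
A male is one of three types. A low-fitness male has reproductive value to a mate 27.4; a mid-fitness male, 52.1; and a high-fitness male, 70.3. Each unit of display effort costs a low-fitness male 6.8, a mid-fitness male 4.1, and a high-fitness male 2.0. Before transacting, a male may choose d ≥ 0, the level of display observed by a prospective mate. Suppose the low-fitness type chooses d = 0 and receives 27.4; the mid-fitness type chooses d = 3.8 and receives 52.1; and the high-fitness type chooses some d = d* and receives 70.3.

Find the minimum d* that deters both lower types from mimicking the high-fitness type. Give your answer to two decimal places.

8.24

Low-fitness type (on-path payoff 27.4) won't mimic when 27.4 ≥ 70.3 − 6.8·d*, i.e. d* ≥ 6.31.
Mid-fitness type (on-path payoff 52.1 − 4.1×3.8 = 36.52) won't mimic when 36.52 ≥ 70.3 − 4.1·d*, i.e. d* ≥ 8.24.
Both must hold, so d* = max(6.31, 8.24) = 8.24. The mid-fitness type's constraint binds.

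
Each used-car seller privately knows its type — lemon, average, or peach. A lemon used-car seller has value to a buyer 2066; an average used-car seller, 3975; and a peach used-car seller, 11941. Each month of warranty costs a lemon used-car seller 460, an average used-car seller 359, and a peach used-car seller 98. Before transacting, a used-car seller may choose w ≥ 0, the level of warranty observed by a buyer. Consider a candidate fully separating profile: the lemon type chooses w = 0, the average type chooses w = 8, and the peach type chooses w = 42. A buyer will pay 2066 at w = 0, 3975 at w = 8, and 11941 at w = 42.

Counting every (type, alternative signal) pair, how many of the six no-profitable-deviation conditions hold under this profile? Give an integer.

Lemon (own payoff 2066): to w=8 gives 3975 − 460×8 = 295 → no gain ✓; to w=42 gives 11941 − 460×42 = -7379 → no gain ✓.
Peach (own payoff 11941 − 98×42 = 7825): to w=0 gives 2066 → no gain ✓; to w=8 gives 3975 − 98×8 = 3191 → no gain ✓.
Average (own payoff 3975 − 359×8 = 1103): to w=0 gives 2066 → profitable ✗; to w=42 gives 11941 − 359×42 = -3137 → no gain ✓.
5 of the 6 constraints hold; not an equilibrium.

5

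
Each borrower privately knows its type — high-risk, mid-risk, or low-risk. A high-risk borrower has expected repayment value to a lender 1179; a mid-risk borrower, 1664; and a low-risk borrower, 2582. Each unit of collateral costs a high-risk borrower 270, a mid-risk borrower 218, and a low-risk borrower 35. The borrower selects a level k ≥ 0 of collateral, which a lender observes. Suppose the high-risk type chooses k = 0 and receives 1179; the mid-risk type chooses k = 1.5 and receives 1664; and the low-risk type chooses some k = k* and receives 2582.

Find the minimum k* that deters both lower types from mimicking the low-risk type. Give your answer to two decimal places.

5.71

Mid-risk type (on-path payoff 1664 − 218×1.5 = 1337) won't mimic when 1337 ≥ 2582 − 218·k*, i.e. k* ≥ 5.71.
High-risk type (on-path payoff 1179) won't mimic when 1179 ≥ 2582 − 270·k*, i.e. k* ≥ 5.20.
Both must hold, so k* = max(5.20, 5.71) = 5.71. The mid-risk type's constraint binds.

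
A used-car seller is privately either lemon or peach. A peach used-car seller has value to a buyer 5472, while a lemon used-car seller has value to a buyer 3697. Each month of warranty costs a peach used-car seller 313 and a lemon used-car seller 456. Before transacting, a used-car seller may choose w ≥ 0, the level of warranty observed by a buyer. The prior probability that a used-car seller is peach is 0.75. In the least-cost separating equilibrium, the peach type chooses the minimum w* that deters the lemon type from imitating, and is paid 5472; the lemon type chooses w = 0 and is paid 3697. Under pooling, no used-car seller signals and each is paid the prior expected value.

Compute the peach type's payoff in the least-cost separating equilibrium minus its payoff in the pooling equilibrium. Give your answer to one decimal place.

-774.6

Least-cost separating signal: w* solves 3697 = 5472 − 456·w*, so w* = (5472 − 3697)/456 ≈ 3.8925.
Peach type's separating payoff: 5472 − 313 × w* = 5472 − 313 × (5472 − 3697)/456 = 5472 − 555575/456 ≈ 4253.634.
Pooling payoff: 0.75 × 5472 + 0.25 × 3697 = 5028.25.
Difference: 4253.634 − 5028.25 = -774.616, i.e. -774.6 to one decimal place.
The peach type would prefer the pooling outcome.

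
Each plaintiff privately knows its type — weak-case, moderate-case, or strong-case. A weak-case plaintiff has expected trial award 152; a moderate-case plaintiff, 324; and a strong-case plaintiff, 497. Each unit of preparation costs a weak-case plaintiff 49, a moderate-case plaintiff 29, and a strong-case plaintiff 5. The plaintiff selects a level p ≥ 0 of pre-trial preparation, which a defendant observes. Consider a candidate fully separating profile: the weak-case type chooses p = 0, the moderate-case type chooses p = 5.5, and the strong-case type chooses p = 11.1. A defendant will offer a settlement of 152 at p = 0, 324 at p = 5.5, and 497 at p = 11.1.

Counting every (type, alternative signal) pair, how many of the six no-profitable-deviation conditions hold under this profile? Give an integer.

Strong-case (own payoff 497 − 5×11.1 = 441.5): to p=0 gives 152 → no gain ✓; to p=5.5 gives 324 − 5×5.5 = 296.5 → no gain ✓.
Moderate-case (own payoff 324 − 29×5.5 = 164.5): to p=0 gives 152 → no gain ✓; to p=11.1 gives 497 − 29×11.1 = 175.1 → profitable ✗.
Weak-case (own payoff 152): to p=5.5 gives 324 − 49×5.5 = 54.5 → no gain ✓; to p=11.1 gives 497 − 49×11.1 = -46.9 → no gain ✓.
5 of the 6 constraints hold; not an equilibrium.

5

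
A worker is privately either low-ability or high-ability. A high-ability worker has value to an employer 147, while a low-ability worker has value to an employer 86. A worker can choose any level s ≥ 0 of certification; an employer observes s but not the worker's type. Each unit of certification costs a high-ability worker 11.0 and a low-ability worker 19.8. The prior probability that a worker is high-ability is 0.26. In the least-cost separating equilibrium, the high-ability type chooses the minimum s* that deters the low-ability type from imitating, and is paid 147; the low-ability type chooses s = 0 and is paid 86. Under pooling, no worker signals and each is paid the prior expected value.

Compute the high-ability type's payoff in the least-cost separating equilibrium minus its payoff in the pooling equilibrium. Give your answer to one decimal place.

11.3

Least-cost separating signal: s* solves 86 = 147 − 19.8·s*, so s* = (147 − 86)/19.8 ≈ 3.0808.
High-ability type's separating payoff: 147 − 11.0 × s* = 147 − 11.0 × (147 − 86)/19.8 = 147 − 671/19.8 ≈ 113.111.
Pooling payoff: 0.26 × 147 + 0.74 × 86 = 101.86.
Difference: 113.111 − 101.86 = 11.251, i.e. 11.3 to one decimal place.
The high-ability type prefers to separate.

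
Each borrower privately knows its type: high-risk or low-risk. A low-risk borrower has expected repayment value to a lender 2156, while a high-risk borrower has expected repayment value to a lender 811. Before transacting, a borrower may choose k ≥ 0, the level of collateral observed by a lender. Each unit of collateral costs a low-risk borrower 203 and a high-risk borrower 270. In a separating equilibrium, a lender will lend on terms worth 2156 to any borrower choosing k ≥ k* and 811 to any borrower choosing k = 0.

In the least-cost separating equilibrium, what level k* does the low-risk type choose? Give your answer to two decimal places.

4.98

A high-risk borrower choosing k = 0 receives 811.
Imitating at k* instead would pay 2156 at cost 270·k*, netting 2156 − 270·k*.
Indifference: 811 = 2156 − 270·k*, so k* = (2156 − 811) / 270 ≈ 4.98.
This is the high-risk type's binding incentive-compatibility constraint; any k ≥ 4.98 sustains separation on that side.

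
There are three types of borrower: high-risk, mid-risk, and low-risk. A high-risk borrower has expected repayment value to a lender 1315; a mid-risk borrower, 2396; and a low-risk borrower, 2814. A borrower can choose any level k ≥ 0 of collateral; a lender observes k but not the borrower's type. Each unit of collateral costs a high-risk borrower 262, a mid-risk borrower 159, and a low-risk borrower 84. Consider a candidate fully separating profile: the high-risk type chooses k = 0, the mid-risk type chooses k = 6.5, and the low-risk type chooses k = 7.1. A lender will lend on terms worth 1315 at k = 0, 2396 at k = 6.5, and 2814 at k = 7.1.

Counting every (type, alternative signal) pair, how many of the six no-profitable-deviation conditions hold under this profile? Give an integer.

5

High-risk (own payoff 1315): to k=6.5 gives 2396 − 262×6.5 = 693 → no gain ✓; to k=7.1 gives 2814 − 262×7.1 = 953.8 → no gain ✓.
Low-risk (own payoff 2814 − 84×7.1 = 2217.6): to k=0 gives 1315 → no gain ✓; to k=6.5 gives 2396 − 84×6.5 = 1850 → no gain ✓.
Mid-risk (own payoff 2396 − 159×6.5 = 1362.5): to k=0 gives 1315 → no gain ✓; to k=7.1 gives 2814 − 159×7.1 = 1685.1 → profitable ✗.
5 of the 6 constraints hold; not an equilibrium.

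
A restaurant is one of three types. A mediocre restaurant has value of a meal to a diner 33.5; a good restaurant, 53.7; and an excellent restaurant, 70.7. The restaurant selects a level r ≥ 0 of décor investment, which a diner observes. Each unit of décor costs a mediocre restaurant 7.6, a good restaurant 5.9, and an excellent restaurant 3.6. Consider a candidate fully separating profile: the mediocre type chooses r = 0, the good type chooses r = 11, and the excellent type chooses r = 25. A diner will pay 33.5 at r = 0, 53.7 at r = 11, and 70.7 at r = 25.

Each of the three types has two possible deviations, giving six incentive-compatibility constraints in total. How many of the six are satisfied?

3

Mediocre (own payoff 33.5): to r=11 gives 53.7 − 7.6×11 = -29.9 → no gain ✓; to r=25 gives 70.7 − 7.6×25 = -119.3 → no gain ✓.
Excellent (own payoff 70.7 − 3.6×25 = -19.3): to r=0 gives 33.5 → profitable ✗; to r=11 gives 53.7 − 3.6×11 = 14.1 → profitable ✗.
Good (own payoff 53.7 − 5.9×11 = -11.2): to r=0 gives 33.5 → profitable ✗; to r=25 gives 70.7 − 5.9×25 = -76.8 → no gain ✓.
3 of the 6 constraints hold; not an equilibrium.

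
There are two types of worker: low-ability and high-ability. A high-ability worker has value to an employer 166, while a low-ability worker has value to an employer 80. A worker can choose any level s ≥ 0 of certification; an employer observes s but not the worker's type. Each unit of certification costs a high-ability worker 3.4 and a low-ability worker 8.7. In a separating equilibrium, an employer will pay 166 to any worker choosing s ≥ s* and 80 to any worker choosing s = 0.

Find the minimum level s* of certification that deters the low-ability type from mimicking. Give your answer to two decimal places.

A low-ability worker choosing s = 0 receives 80.
Imitating at s* instead would pay 166 at cost 8.7·s*, netting 166 − 8.7·s*.
Indifference: 80 = 166 − 8.7·s*, so s* = (166 − 80) / 8.7 ≈ 9.89.
This is the low-ability type's binding incentive-compatibility constraint; any s ≥ 9.89 sustains separation on that side.

9.89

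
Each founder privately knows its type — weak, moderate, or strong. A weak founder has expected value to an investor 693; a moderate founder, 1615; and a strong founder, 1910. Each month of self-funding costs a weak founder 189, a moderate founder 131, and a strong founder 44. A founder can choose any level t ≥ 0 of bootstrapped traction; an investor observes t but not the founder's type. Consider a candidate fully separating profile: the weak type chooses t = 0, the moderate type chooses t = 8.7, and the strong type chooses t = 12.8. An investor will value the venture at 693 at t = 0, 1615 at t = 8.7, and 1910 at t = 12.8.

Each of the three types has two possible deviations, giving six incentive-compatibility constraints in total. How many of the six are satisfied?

5

Weak (own payoff 693): to t=8.7 gives 1615 − 189×8.7 = -29.3 → no gain ✓; to t=12.8 gives 1910 − 189×12.8 = -509.2 → no gain ✓.
Strong (own payoff 1910 − 44×12.8 = 1346.8): to t=0 gives 693 → no gain ✓; to t=8.7 gives 1615 − 44×8.7 = 1232.2 → no gain ✓.
Moderate (own payoff 1615 − 131×8.7 = 475.3): to t=0 gives 693 → profitable ✗; to t=12.8 gives 1910 − 131×12.8 = 233.2 → no gain ✓.
5 of the 6 constraints hold; not an equilibrium.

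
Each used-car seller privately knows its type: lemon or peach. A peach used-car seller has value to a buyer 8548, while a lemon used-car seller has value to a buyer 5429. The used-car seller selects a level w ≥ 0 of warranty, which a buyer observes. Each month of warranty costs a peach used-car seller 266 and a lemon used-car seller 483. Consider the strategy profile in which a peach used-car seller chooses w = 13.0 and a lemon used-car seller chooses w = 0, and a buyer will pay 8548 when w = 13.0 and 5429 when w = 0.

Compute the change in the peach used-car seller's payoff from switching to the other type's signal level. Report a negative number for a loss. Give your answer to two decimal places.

339.00

Playing w = 13.0 the peach used-car seller receives 8548 − 266 × 13.0 = 5090.
Deviating to w = 0 yields 5429 instead.
Gain from deviating: 5429 − 5090 = 339.00.
The gain is positive, so the peach type's incentive-compatibility constraint is violated — this profile is not a separating equilibrium.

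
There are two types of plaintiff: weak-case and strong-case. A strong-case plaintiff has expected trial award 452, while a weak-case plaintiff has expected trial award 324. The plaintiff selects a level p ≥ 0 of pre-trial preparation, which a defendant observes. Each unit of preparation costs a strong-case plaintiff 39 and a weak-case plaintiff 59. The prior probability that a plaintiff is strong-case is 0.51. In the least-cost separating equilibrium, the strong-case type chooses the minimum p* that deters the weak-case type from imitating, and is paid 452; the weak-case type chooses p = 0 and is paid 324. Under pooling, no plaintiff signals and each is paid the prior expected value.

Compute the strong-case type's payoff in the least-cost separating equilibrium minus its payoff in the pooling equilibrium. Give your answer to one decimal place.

-21.9

Least-cost separating signal: p* solves 324 = 452 − 59·p*, so p* = (452 − 324)/59 ≈ 2.1695.
Strong-case type's separating payoff: 452 − 39 × p* = 452 − 39 × (452 − 324)/59 = 452 − 4992/59 ≈ 367.390.
Pooling payoff: 0.51 × 452 + 0.49 × 324 = 389.28.
Difference: 367.390 − 389.28 = -21.89, i.e. -21.9 to one decimal place.
The strong-case type would prefer the pooling outcome.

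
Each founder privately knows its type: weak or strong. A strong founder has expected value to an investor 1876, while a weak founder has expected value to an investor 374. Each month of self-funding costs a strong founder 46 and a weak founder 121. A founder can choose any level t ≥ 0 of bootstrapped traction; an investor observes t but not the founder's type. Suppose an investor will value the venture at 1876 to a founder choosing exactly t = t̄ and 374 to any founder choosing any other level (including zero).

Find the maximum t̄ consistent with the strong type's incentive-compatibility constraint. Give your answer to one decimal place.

Choosing t̄ yields the strong type 1876 − 46·t̄; choosing zero yields 374.
The strong type is indifferent at 1876 − 46·t̄ = 374, i.e. t̄ = (1876 − 374) / 46 ≈ 32.7.
For any t̄ above 32.7 the strong type would rather pool at zero, so separation collapses.

32.7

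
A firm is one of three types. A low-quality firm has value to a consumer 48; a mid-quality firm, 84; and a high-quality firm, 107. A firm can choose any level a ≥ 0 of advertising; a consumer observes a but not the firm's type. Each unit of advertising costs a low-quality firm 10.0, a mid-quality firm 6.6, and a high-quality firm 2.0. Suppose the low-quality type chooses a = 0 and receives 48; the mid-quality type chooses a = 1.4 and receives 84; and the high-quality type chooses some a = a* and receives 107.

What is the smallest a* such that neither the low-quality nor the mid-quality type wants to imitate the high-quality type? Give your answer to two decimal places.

Low-quality type (on-path payoff 48) won't mimic when 48 ≥ 107 − 10.0·a*, i.e. a* ≥ 5.90.
Mid-quality type (on-path payoff 84 − 6.6×1.4 = 74.76) won't mimic when 74.76 ≥ 107 − 6.6·a*, i.e. a* ≥ 4.88.
Both must hold, so a* = max(5.90, 4.88) = 5.90. The low-quality type's constraint binds.

5.90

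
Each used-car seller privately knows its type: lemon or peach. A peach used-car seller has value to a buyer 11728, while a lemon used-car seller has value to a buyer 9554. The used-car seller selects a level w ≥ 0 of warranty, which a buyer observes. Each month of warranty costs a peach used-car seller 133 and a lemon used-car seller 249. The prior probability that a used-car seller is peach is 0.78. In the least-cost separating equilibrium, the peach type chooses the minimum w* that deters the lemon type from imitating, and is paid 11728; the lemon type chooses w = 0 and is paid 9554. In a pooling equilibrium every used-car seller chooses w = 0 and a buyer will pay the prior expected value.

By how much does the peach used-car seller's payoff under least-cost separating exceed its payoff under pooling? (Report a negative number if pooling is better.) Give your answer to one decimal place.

Least-cost separating signal: w* solves 9554 = 11728 − 249·w*, so w* = (11728 − 9554)/249 ≈ 8.7309.
Peach type's separating payoff: 11728 − 133 × w* = 11728 − 133 × (11728 − 9554)/249 = 11728 − 289142/249 ≈ 10566.787.
Pooling payoff: 0.78 × 11728 + 0.22 × 9554 = 11249.72.
Difference: 10566.787 − 11249.72 = -682.933, i.e. -682.9 to one decimal place.
The peach type would prefer the pooling outcome.

-682.9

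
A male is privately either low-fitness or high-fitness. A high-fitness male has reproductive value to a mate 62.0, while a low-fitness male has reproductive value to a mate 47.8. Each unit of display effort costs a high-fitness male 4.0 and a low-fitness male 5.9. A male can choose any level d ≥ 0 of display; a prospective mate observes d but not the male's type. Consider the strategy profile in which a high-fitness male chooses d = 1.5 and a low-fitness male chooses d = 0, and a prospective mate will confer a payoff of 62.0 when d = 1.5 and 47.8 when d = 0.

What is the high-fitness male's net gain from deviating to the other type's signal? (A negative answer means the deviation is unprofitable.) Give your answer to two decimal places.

-8.20

Playing d = 1.5 the high-fitness male receives 62.0 − 4.0 × 1.5 = 56.
Deviating to d = 0 yields 47.8 instead.
Gain from deviating: 47.8 − 56 = -8.20.
The gain is negative, so the high-fitness type's incentive-compatibility constraint is satisfied.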